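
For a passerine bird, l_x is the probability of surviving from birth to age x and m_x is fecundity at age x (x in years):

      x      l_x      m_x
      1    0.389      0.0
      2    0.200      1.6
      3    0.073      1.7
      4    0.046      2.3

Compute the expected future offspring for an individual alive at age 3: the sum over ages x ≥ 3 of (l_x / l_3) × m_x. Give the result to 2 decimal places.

l_3 = 0.073. Conditional survival from age 3 to x is l_x / l_3.
  x=3: (0.073/0.073) × 1.7 = 1.7000
  x=4: (0.046/0.073) × 2.3 = 1.4493
Sum = 1.7000 + 1.4493 = 3.1493

3.15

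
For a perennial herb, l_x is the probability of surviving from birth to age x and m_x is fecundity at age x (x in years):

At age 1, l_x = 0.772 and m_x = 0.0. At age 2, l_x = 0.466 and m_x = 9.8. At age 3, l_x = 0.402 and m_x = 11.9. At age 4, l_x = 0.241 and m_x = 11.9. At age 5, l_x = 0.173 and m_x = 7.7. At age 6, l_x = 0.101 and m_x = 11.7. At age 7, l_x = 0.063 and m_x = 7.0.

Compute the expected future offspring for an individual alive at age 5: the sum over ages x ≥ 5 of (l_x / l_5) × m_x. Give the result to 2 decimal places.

l_5 = 0.173. Conditional survival from age 5 to x is l_x / l_5.
  x=5: (0.173/0.173) × 7.7 = 7.7000
  x=6: (0.101/0.173) × 11.7 = 6.8306
  x=7: (0.063/0.173) × 7.0 = 2.5491
Sum = 7.7000 + 6.8306 + 2.5491 = 17.0798

17.08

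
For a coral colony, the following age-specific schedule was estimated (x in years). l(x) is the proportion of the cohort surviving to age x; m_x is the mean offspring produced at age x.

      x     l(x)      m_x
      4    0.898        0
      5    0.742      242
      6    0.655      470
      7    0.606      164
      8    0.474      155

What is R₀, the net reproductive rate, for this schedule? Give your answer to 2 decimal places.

660.27

R₀ = Σ l(x) m_x:
  age 4: 0.898 × 0 = 0.0000
  age 5: 0.742 × 242 = 179.5640
  age 6: 0.655 × 470 = 307.8500
  age 7: 0.606 × 164 = 99.3840
  age 8: 0.474 × 155 = 73.4700
R₀ = 0.0000 + 179.5640 + 307.8500 + 99.3840 + 73.4700 = 660.2680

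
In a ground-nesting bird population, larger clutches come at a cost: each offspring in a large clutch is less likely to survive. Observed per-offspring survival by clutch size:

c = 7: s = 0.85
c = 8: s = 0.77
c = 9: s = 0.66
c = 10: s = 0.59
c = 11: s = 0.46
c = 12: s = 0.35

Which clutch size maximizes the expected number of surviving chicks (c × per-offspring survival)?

8

Expected surviving chicks = c × s(c):
  c=7: 7 × 0.85 = 5.950
  c=8: 8 × 0.77 = 6.160
  c=9: 9 × 0.66 = 5.940
  c=10: 10 × 0.59 = 5.900
  c=11: 11 × 0.46 = 5.060
  c=12: 12 × 0.35 = 4.200
Maximum at c = 8 (6.160 surviving chicks).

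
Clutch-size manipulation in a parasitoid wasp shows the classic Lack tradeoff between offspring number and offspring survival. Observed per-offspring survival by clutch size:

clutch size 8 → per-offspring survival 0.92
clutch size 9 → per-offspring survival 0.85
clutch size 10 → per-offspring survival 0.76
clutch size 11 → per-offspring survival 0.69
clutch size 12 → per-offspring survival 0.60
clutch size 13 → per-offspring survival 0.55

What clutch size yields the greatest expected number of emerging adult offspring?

9

Expected emerging adult offspring = c × s(c):
  c=8: 8 × 0.92 = 7.360
  c=9: 9 × 0.85 = 7.650
  c=10: 10 × 0.76 = 7.600
  c=11: 11 × 0.69 = 7.590
  c=12: 12 × 0.60 = 7.200
  c=13: 13 × 0.55 = 7.150
Maximum at c = 9 (7.650 emerging adult offspring).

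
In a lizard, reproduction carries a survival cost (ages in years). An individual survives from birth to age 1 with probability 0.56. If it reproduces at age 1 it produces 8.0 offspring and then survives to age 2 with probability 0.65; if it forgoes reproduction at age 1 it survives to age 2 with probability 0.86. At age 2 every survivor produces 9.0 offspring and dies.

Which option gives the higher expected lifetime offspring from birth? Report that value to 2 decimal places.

7.76

breed at age 1: R₀ = 0.56 × (8.0 + 0.65 × 9.0) = 0.56 × 13.8500 = 7.7560
delay to age 2: R₀ = 0.56 × (0.86 × 9.0) = 0.56 × 7.7400 = 4.3344
Higher: breed at age 1 (7.7560).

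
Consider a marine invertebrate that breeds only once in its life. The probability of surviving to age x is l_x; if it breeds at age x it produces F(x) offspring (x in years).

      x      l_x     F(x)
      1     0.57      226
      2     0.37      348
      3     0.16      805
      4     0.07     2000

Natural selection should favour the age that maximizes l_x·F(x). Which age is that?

4

Expected offspring if breeding at age x = l_x × F(x):
  age 1: 0.57 × 226 = 128.820
  age 2: 0.37 × 348 = 128.760
  age 3: 0.16 × 805 = 128.800
  age 4: 0.07 × 2000 = 140.000
Maximum at age 4 (140.000).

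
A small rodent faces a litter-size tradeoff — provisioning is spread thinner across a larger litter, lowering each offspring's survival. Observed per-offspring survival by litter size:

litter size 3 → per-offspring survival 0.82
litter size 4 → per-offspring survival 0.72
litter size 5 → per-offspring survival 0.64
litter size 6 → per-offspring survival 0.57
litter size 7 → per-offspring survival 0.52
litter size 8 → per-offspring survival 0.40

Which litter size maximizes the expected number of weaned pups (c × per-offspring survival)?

Expected weaned pups = c × s(c):
  c=3: 3 × 0.82 = 2.460
  c=4: 4 × 0.72 = 2.880
  c=5: 5 × 0.64 = 3.200
  c=6: 6 × 0.57 = 3.420
  c=7: 7 × 0.52 = 3.640
  c=8: 8 × 0.40 = 3.200
Maximum at c = 7 (3.640 weaned pups).

7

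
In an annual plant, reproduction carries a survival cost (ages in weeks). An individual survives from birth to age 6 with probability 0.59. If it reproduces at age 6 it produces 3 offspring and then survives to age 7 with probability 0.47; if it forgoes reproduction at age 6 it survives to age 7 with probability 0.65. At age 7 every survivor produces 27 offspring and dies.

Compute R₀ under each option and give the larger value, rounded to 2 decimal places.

breed at age 6: R₀ = 0.59 × (3 + 0.47 × 27) = 0.59 × 15.6900 = 9.2571
delay to age 7: R₀ = 0.59 × (0.65 × 27) = 0.59 × 17.5500 = 10.3545
Higher: delay to age 7 (10.3545).

10.35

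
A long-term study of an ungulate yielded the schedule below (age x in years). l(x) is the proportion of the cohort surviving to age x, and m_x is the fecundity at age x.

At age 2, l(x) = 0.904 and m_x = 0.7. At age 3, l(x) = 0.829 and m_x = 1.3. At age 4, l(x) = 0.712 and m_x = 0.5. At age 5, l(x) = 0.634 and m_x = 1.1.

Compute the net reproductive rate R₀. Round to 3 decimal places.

R₀ = Σ l(x) m_x:
  age 2: 0.904 × 0.7 = 0.6328
  age 3: 0.829 × 1.3 = 1.0777
  age 4: 0.712 × 0.5 = 0.3560
  age 5: 0.634 × 1.1 = 0.6974
R₀ = 0.6328 + 1.0777 + 0.3560 + 0.6974 = 2.7639

2.764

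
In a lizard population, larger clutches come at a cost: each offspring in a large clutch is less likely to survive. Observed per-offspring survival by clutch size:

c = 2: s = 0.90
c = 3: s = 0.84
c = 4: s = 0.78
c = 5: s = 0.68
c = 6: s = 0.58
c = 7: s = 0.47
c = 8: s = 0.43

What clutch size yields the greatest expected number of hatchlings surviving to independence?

Expected hatchlings surviving to independence = c × s(c):
  c=2: 2 × 0.90 = 1.800
  c=3: 3 × 0.84 = 2.520
  c=4: 4 × 0.78 = 3.120
  c=5: 5 × 0.68 = 3.400
  c=6: 6 × 0.58 = 3.480
  c=7: 7 × 0.47 = 3.290
  c=8: 8 × 0.43 = 3.440
Maximum at c = 6 (3.480 hatchlings surviving to independence).

6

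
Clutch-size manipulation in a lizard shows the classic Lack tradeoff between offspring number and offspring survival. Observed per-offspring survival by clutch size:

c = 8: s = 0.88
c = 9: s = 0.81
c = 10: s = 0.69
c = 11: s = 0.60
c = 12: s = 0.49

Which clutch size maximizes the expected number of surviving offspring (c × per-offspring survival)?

9

Expected surviving offspring = c × s(c):
  c=8: 8 × 0.88 = 7.040
  c=9: 9 × 0.81 = 7.290
  c=10: 10 × 0.69 = 6.900
  c=11: 11 × 0.60 = 6.600
  c=12: 12 × 0.49 = 5.880
Maximum at c = 9 (7.290 surviving offspring).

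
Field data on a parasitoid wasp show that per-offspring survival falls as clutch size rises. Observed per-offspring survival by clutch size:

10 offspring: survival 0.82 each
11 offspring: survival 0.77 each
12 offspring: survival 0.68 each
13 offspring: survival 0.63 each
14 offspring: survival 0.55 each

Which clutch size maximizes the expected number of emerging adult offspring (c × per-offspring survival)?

Expected emerging adult offspring = c × s(c):
  c=10: 10 × 0.82 = 8.200
  c=11: 11 × 0.77 = 8.470
  c=12: 12 × 0.68 = 8.160
  c=13: 13 × 0.63 = 8.190
  c=14: 14 × 0.55 = 7.700
Maximum at c = 11 (8.470 emerging adult offspring).

11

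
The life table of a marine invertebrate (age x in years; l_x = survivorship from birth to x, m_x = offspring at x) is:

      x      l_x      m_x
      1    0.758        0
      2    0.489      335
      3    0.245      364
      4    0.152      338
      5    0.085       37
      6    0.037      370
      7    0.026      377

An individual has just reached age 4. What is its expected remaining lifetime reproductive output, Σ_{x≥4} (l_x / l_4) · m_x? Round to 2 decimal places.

513.24

l_4 = 0.152. Conditional survival from age 4 to x is l_x / l_4.
  x=4: (0.152/0.152) × 338 = 338.0000
  x=5: (0.085/0.152) × 37 = 20.6908
  x=6: (0.037/0.152) × 370 = 90.0658
  x=7: (0.026/0.152) × 377 = 64.4868
Sum = 338.0000 + 20.6908 + 90.0658 + 64.4868 = 513.2434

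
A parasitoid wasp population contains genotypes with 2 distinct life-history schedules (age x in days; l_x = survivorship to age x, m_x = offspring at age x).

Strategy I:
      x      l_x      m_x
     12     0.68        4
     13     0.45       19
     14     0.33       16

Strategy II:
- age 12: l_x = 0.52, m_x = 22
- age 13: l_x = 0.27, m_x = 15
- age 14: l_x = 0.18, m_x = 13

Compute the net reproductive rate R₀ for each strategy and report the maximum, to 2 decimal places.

Strategy I: R₀ = 0.68×4 + 0.45×19 + 0.33×16 = 16.5500
Strategy II: R₀ = 0.52×22 + 0.27×15 + 0.18×13 = 17.8300
Highest R₀: strategy II with 17.8300.

17.83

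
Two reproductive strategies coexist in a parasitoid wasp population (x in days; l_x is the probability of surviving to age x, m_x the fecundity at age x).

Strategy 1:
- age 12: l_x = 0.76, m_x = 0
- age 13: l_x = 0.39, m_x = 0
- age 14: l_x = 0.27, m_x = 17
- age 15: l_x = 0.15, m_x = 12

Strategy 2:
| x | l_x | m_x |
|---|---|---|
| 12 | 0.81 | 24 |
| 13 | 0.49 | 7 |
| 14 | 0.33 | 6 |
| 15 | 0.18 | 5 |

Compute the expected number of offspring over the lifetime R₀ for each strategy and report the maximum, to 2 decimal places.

Strategy 1: R₀ = 0.76×0 + 0.39×0 + 0.27×17 + 0.15×12 = 6.3900
Strategy 2: R₀ = 0.81×24 + 0.49×7 + 0.33×6 + 0.18×5 = 25.7500
Highest R₀: strategy 2 with 25.7500.

25.75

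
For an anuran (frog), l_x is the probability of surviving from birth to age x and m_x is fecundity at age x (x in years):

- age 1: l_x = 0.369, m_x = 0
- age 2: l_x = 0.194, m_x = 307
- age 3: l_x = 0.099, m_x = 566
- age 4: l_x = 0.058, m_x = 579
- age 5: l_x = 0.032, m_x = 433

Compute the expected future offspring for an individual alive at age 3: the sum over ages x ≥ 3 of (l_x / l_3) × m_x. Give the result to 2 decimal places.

1045.17

l_3 = 0.099. Conditional survival from age 3 to x is l_x / l_3.
  x=3: (0.099/0.099) × 566 = 566.0000
  x=4: (0.058/0.099) × 579 = 339.2121
  x=5: (0.032/0.099) × 433 = 139.9596
Sum = 566.0000 + 339.2121 + 139.9596 = 1045.1717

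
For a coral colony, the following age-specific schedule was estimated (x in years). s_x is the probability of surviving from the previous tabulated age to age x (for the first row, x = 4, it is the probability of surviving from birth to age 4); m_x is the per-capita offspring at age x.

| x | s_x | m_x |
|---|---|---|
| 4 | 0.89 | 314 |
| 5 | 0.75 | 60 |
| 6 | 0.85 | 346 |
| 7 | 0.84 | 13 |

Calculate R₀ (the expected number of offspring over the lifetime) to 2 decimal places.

522.02

Survivorship from birth: l_x = s_4·s_5·…·s_x.
  l_4 = 0.89000
  l_5 = 0.66750
  l_6 = 0.56737
  l_7 = 0.47659
R₀ = Σ l_x m_x:
  age 4: 0.89000 × 314 = 279.4600
  age 5: 0.66750 × 60 = 40.0500
  age 6: 0.56737 × 346 = 196.3100
  age 7: 0.47659 × 13 = 6.1957
R₀ = 279.4600 + 40.0500 + 196.3100 + 6.1957 = 522.0157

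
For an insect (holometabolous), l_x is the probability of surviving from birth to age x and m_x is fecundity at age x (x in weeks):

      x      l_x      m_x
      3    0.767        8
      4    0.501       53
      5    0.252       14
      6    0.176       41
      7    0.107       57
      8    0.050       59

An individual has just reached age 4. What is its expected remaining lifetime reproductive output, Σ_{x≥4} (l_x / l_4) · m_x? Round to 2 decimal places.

l_4 = 0.501. Conditional survival from age 4 to x is l_x / l_4.
  x=4: (0.501/0.501) × 53 = 53.0000
  x=5: (0.252/0.501) × 14 = 7.0419
  x=6: (0.176/0.501) × 41 = 14.4032
  x=7: (0.107/0.501) × 57 = 12.1737
  x=8: (0.050/0.501) × 59 = 5.8882
Sum = 53.0000 + 7.0419 + 14.4032 + 12.1737 + 5.8882 = 92.5070

92.51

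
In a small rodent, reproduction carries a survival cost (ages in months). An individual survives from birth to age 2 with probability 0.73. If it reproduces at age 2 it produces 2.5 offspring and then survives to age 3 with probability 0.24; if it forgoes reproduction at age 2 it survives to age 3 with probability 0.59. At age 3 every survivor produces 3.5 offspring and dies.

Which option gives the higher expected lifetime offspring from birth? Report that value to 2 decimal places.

breed at age 2: R₀ = 0.73 × (2.5 + 0.24 × 3.5) = 0.73 × 3.3400 = 2.4382
delay to age 3: R₀ = 0.73 × (0.59 × 3.5) = 0.73 × 2.0650 = 1.5074
Higher: breed at age 2 (2.4382).

2.44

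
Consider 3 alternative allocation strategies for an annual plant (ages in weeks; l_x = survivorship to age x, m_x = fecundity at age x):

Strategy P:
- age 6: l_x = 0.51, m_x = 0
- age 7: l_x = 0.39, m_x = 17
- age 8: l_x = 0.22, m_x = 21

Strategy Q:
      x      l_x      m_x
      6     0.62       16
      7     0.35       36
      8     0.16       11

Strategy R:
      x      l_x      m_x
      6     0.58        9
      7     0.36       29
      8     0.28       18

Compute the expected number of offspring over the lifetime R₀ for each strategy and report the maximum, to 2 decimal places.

24.28

Strategy P: R₀ = 0.51×0 + 0.39×17 + 0.22×21 = 11.2500
Strategy Q: R₀ = 0.62×16 + 0.35×36 + 0.16×11 = 24.2800
Strategy R: R₀ = 0.58×9 + 0.36×29 + 0.28×18 = 20.7000
Highest R₀: strategy Q with 24.2800.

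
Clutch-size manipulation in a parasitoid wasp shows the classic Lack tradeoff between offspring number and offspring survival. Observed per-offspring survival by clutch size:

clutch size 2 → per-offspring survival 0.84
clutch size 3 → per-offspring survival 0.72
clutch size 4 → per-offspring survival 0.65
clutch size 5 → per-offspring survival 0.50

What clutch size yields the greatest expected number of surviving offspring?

Expected surviving offspring = c × s(c):
  c=2: 2 × 0.84 = 1.680
  c=3: 3 × 0.72 = 2.160
  c=4: 4 × 0.65 = 2.600
  c=5: 5 × 0.50 = 2.500
Maximum at c = 4 (2.600 surviving offspring).

4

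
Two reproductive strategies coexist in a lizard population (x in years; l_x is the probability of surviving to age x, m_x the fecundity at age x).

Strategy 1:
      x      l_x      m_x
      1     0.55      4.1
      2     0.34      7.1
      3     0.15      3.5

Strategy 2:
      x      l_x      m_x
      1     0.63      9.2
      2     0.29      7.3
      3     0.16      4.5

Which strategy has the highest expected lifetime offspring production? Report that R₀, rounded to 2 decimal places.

Strategy 1: R₀ = 0.55×4.1 + 0.34×7.1 + 0.15×3.5 = 5.1940
Strategy 2: R₀ = 0.63×9.2 + 0.29×7.3 + 0.16×4.5 = 8.6330
Highest R₀: strategy 2 with 8.6330.

8.63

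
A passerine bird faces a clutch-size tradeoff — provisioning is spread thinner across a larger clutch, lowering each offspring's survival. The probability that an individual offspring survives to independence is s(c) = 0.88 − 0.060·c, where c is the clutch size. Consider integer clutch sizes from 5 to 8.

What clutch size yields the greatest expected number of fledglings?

7

Expected fledglings = c × s(c):
  c=5: 5 × 0.580 = 2.900
  c=6: 6 × 0.520 = 3.120
  c=7: 7 × 0.460 = 3.220
  c=8: 8 × 0.400 = 3.200
Maximum at c = 7 (3.220 fledglings).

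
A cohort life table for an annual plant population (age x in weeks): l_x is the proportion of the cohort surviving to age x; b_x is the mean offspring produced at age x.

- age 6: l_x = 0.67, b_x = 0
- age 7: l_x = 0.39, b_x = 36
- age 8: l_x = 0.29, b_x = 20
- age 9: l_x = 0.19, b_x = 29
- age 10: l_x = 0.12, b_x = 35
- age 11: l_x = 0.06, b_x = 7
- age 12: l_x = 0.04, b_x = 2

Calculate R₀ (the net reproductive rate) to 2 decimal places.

30.05

R₀ = Σ l_x b_x:
  age 6: 0.67 × 0 = 0.0000
  age 7: 0.39 × 36 = 14.0400
  age 8: 0.29 × 20 = 5.8000
  age 9: 0.19 × 29 = 5.5100
  age 10: 0.12 × 35 = 4.2000
  age 11: 0.06 × 7 = 0.4200
  age 12: 0.04 × 2 = 0.0800
R₀ = 0.0000 + 14.0400 + 5.8000 + 5.5100 + 4.2000 + 0.4200 + 0.0800 = 30.0500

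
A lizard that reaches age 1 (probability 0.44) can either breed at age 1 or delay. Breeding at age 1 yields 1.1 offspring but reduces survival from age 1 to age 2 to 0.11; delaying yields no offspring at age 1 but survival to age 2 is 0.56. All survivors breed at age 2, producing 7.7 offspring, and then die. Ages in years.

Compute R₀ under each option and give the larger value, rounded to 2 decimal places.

1.90

breed at age 1: R₀ = 0.44 × (1.1 + 0.11 × 7.7) = 0.44 × 1.9470 = 0.8567
delay to age 2: R₀ = 0.44 × (0.56 × 7.7) = 0.44 × 4.3120 = 1.8973
Higher: delay to age 2 (1.8973).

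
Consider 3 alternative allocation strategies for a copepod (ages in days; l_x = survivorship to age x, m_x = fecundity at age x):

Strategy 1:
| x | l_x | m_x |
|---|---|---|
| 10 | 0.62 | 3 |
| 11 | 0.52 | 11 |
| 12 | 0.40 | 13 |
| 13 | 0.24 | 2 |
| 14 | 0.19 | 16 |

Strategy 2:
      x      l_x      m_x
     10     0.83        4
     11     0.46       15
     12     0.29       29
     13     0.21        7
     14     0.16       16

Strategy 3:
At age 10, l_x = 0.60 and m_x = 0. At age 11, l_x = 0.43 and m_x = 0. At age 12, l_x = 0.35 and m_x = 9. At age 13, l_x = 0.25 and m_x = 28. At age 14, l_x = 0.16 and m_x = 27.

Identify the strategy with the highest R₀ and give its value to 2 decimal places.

22.66

Strategy 1: R₀ = 0.62×3 + 0.52×11 + 0.40×13 + 0.24×2 + 0.19×16 = 16.3000
Strategy 2: R₀ = 0.83×4 + 0.46×15 + 0.29×29 + 0.21×7 + 0.16×16 = 22.6600
Strategy 3: R₀ = 0.60×0 + 0.43×0 + 0.35×9 + 0.25×28 + 0.16×27 = 14.4700
Highest R₀: strategy 2 with 22.6600.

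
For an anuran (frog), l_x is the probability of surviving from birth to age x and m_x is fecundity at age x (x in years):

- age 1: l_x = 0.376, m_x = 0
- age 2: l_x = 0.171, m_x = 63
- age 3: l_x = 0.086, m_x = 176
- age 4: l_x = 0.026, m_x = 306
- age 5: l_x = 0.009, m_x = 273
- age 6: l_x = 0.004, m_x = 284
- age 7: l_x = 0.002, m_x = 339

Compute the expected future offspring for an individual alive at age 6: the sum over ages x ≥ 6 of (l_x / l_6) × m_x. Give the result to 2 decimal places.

l_6 = 0.004. Conditional survival from age 6 to x is l_x / l_6.
  x=6: (0.004/0.004) × 284 = 284.0000
  x=7: (0.002/0.004) × 339 = 169.5000
Sum = 284.0000 + 169.5000 = 453.5000

453.50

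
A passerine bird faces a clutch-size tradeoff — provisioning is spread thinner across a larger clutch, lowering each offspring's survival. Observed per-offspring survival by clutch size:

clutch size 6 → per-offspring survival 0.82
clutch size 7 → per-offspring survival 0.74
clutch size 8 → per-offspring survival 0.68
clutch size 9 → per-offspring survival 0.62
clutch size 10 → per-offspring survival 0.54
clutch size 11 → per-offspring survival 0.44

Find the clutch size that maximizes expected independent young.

Expected independent young = c × s(c):
  c=6: 6 × 0.82 = 4.920
  c=7: 7 × 0.74 = 5.180
  c=8: 8 × 0.68 = 5.440
  c=9: 9 × 0.62 = 5.580
  c=10: 10 × 0.54 = 5.400
  c=11: 11 × 0.44 = 4.840
Maximum at c = 9 (5.580 independent young).

9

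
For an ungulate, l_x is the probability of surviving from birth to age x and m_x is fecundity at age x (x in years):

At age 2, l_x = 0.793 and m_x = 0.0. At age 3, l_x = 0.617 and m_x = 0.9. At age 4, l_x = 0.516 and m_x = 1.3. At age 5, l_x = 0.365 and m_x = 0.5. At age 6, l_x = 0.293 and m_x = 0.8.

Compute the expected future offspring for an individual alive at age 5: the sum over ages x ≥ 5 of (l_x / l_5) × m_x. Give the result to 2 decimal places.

1.14

l_5 = 0.365. Conditional survival from age 5 to x is l_x / l_5.
  x=5: (0.365/0.365) × 0.5 = 0.5000
  x=6: (0.293/0.365) × 0.8 = 0.6422
Sum = 0.5000 + 0.6422 = 1.1422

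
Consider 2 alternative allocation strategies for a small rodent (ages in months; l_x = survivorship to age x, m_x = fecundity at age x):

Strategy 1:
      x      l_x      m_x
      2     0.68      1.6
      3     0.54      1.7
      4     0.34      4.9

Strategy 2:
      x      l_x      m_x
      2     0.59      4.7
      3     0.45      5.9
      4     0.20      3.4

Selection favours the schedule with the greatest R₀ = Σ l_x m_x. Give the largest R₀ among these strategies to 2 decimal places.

6.11

Strategy 1: R₀ = 0.68×1.6 + 0.54×1.7 + 0.34×4.9 = 3.6720
Strategy 2: R₀ = 0.59×4.7 + 0.45×5.9 + 0.20×3.4 = 6.1080
Highest R₀: strategy 2 with 6.1080.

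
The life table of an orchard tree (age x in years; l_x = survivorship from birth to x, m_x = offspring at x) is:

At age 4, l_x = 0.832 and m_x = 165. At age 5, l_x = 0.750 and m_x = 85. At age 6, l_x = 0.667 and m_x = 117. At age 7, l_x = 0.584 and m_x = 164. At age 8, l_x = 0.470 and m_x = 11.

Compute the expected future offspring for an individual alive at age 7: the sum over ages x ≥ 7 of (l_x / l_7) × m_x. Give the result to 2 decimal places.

172.85

l_7 = 0.584. Conditional survival from age 7 to x is l_x / l_7.
  x=7: (0.584/0.584) × 164 = 164.0000
  x=8: (0.470/0.584) × 11 = 8.8527
Sum = 164.0000 + 8.8527 = 172.8527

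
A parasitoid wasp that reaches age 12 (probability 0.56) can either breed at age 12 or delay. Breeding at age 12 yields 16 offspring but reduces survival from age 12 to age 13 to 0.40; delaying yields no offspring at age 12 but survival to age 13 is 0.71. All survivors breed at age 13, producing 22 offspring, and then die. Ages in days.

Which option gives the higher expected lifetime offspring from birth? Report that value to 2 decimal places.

breed at age 12: R₀ = 0.56 × (16 + 0.40 × 22) = 0.56 × 24.8000 = 13.8880
delay to age 13: R₀ = 0.56 × (0.71 × 22) = 0.56 × 15.6200 = 8.7472
Higher: breed at age 12 (13.8880).

13.89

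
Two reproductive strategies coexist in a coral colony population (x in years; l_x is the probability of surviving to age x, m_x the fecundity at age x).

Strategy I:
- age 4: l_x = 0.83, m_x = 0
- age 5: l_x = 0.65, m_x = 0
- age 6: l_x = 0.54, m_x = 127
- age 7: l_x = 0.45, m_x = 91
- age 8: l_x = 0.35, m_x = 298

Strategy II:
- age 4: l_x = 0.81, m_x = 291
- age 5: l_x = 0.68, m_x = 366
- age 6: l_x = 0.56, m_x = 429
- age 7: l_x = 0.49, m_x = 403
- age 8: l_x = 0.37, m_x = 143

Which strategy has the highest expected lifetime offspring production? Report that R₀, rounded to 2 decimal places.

Strategy I: R₀ = 0.83×0 + 0.65×0 + 0.54×127 + 0.45×91 + 0.35×298 = 213.8300
Strategy II: R₀ = 0.81×291 + 0.68×366 + 0.56×429 + 0.49×403 + 0.37×143 = 975.2100
Highest R₀: strategy II with 975.2100.

975.21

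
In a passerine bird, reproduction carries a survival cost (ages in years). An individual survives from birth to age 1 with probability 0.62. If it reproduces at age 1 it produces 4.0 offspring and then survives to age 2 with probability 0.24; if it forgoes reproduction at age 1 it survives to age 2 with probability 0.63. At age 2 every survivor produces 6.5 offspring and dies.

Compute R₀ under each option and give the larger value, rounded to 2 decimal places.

breed at age 1: R₀ = 0.62 × (4.0 + 0.24 × 6.5) = 0.62 × 5.5600 = 3.4472
delay to age 2: R₀ = 0.62 × (0.63 × 6.5) = 0.62 × 4.0950 = 2.5389
Higher: breed at age 1 (3.4472).

3.45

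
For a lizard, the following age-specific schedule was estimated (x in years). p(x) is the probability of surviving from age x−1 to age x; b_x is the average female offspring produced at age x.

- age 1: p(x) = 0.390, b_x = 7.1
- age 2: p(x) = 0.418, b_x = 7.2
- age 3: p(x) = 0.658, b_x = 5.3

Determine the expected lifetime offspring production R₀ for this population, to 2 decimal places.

Survivorship from birth: l_x = p_1·p_2·…·p_x.
  l_1 = 0.39000
  l_2 = 0.16302
  l_3 = 0.10727
R₀ = Σ l_x b_x:
  age 1: 0.39000 × 7.1 = 2.7690
  age 2: 0.16302 × 7.2 = 1.1737
  age 3: 0.10727 × 5.3 = 0.5685
R₀ = 2.7690 + 1.1737 + 0.5685 = 4.5113

4.51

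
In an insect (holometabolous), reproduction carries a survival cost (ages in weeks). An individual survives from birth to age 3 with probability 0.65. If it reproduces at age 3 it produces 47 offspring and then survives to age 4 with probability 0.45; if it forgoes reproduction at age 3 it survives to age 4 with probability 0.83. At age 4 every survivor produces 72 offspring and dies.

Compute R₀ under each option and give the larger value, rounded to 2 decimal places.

breed at age 3: R₀ = 0.65 × (47 + 0.45 × 72) = 0.65 × 79.4000 = 51.6100
delay to age 4: R₀ = 0.65 × (0.83 × 72) = 0.65 × 59.7600 = 38.8440
Higher: breed at age 3 (51.6100).

51.61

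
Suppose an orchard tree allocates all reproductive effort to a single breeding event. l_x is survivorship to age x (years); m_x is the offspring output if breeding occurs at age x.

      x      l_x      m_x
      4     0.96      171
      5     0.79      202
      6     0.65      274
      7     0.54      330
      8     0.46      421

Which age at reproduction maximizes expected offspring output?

8

Expected offspring if breeding at age x = l_x × m_x:
  age 4: 0.96 × 171 = 164.160
  age 5: 0.79 × 202 = 159.580
  age 6: 0.65 × 274 = 178.100
  age 7: 0.54 × 330 = 178.200
  age 8: 0.46 × 421 = 193.660
Maximum at age 8 (193.660).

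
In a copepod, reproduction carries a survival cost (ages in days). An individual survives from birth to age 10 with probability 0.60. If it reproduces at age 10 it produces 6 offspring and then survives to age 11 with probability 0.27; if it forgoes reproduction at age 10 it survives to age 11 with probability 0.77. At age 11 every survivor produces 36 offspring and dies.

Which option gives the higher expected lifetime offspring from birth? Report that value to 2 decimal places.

breed at age 10: R₀ = 0.60 × (6 + 0.27 × 36) = 0.60 × 15.7200 = 9.4320
delay to age 11: R₀ = 0.60 × (0.77 × 36) = 0.60 × 27.7200 = 16.6320
Higher: delay to age 11 (16.6320).

16.63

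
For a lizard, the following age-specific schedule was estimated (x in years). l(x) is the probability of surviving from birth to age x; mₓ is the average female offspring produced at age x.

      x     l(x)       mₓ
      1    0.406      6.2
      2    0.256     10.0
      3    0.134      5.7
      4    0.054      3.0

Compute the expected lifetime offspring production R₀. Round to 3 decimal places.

R₀ = Σ l(x) mₓ:
  age 1: 0.406 × 6.2 = 2.5172
  age 2: 0.256 × 10.0 = 2.5600
  age 3: 0.134 × 5.7 = 0.7638
  age 4: 0.054 × 3.0 = 0.1620
R₀ = 2.5172 + 2.5600 + 0.7638 + 0.1620 = 6.0030

6.003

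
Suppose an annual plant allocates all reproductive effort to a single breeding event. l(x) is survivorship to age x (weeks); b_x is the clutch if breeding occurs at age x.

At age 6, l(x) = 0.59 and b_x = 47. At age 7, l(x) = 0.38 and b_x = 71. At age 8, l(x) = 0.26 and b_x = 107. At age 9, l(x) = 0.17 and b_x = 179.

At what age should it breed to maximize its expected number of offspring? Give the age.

Expected offspring if breeding at age x = l(x) × b_x:
  age 6: 0.59 × 47 = 27.730
  age 7: 0.38 × 71 = 26.980
  age 8: 0.26 × 107 = 27.820
  age 9: 0.17 × 179 = 30.430
Maximum at age 9 (30.430).

9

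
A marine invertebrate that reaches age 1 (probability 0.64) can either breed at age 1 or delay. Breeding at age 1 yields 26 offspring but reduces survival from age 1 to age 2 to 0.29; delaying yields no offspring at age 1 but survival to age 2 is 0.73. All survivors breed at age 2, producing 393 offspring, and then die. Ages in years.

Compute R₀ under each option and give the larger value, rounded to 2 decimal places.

183.61

breed at age 1: R₀ = 0.64 × (26 + 0.29 × 393) = 0.64 × 139.9700 = 89.5808
delay to age 2: R₀ = 0.64 × (0.73 × 393) = 0.64 × 286.8900 = 183.6096
Higher: delay to age 2 (183.6096).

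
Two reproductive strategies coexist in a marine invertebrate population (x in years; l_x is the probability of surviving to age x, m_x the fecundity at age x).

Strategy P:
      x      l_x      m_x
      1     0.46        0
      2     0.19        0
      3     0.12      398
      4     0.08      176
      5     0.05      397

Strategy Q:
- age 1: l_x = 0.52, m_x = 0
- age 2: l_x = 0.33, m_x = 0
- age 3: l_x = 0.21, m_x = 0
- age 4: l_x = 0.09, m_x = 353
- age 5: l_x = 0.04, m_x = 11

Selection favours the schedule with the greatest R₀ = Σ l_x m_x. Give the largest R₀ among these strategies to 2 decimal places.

Strategy P: R₀ = 0.46×0 + 0.19×0 + 0.12×398 + 0.08×176 + 0.05×397 = 81.6900
Strategy Q: R₀ = 0.52×0 + 0.33×0 + 0.21×0 + 0.09×353 + 0.04×11 = 32.2100
Highest R₀: strategy P with 81.6900.

81.69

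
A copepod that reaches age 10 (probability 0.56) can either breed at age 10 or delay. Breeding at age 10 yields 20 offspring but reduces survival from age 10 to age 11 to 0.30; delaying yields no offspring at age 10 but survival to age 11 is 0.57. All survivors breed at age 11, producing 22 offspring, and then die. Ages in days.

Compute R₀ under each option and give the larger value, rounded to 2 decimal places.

breed at age 10: R₀ = 0.56 × (20 + 0.30 × 22) = 0.56 × 26.6000 = 14.8960
delay to age 11: R₀ = 0.56 × (0.57 × 22) = 0.56 × 12.5400 = 7.0224
Higher: breed at age 10 (14.8960).

14.90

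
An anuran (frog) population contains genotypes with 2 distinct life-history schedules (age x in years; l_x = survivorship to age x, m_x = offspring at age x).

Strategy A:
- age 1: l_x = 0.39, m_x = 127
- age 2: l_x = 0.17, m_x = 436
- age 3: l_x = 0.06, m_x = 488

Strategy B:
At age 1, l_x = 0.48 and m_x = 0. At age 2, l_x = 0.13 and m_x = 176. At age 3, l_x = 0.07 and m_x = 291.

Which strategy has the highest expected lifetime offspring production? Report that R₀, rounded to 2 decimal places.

Strategy A: R₀ = 0.39×127 + 0.17×436 + 0.06×488 = 152.9300
Strategy B: R₀ = 0.48×0 + 0.13×176 + 0.07×291 = 43.2500
Highest R₀: strategy A with 152.9300.

152.93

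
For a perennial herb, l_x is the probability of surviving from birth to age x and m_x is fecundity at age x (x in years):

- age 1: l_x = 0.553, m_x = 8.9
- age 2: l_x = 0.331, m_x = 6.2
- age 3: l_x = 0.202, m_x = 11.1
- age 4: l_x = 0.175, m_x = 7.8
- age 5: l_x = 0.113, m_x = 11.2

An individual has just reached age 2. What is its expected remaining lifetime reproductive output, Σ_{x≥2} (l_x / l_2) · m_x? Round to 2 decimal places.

l_2 = 0.331. Conditional survival from age 2 to x is l_x / l_2.
  x=2: (0.331/0.331) × 6.2 = 6.2000
  x=3: (0.202/0.331) × 11.1 = 6.7740
  x=4: (0.175/0.331) × 7.8 = 4.1239
  x=5: (0.113/0.331) × 11.2 = 3.8236
Sum = 6.2000 + 6.7740 + 4.1239 + 3.8236 = 20.9215

20.92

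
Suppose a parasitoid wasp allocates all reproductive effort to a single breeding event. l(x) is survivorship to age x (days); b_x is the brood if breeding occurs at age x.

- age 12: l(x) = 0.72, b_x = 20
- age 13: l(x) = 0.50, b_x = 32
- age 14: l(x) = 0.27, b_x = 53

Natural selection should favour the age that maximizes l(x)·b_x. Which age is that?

Expected offspring if breeding at age x = l(x) × b_x:
  age 12: 0.72 × 20 = 14.400
  age 13: 0.50 × 32 = 16.000
  age 14: 0.27 × 53 = 14.310
Maximum at age 13 (16.000).

13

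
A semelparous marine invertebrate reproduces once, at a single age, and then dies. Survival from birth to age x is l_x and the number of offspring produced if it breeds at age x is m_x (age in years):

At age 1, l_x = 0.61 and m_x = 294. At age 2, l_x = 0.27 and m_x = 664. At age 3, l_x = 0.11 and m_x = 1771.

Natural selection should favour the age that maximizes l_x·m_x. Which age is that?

Expected offspring if breeding at age x = l_x × m_x:
  age 1: 0.61 × 294 = 179.340
  age 2: 0.27 × 664 = 179.280
  age 3: 0.11 × 1771 = 194.810
Maximum at age 3 (194.810).

3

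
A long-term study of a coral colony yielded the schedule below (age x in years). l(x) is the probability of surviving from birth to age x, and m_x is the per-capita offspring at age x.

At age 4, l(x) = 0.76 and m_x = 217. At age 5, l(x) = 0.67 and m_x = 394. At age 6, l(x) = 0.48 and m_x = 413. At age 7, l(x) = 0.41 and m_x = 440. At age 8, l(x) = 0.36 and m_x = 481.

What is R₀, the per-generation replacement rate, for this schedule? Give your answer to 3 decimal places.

R₀ = Σ l(x) m_x:
  age 4: 0.76 × 217 = 164.9200
  age 5: 0.67 × 394 = 263.9800
  age 6: 0.48 × 413 = 198.2400
  age 7: 0.41 × 440 = 180.4000
  age 8: 0.36 × 481 = 173.1600
R₀ = 164.9200 + 263.9800 + 198.2400 + 180.4000 + 173.1600 = 980.7000

980.700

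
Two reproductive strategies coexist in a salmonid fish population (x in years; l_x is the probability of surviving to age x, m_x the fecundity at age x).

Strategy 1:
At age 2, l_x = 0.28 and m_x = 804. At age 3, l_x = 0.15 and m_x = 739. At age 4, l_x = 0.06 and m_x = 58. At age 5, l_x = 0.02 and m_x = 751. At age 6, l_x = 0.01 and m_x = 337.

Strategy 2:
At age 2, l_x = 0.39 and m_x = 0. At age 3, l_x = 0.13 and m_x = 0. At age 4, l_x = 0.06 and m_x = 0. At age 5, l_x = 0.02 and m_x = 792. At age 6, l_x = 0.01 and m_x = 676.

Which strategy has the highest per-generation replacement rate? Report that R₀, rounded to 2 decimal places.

357.84

Strategy 1: R₀ = 0.28×804 + 0.15×739 + 0.06×58 + 0.02×751 + 0.01×337 = 357.8400
Strategy 2: R₀ = 0.39×0 + 0.13×0 + 0.06×0 + 0.02×792 + 0.01×676 = 22.6000
Highest R₀: strategy 1 with 357.8400.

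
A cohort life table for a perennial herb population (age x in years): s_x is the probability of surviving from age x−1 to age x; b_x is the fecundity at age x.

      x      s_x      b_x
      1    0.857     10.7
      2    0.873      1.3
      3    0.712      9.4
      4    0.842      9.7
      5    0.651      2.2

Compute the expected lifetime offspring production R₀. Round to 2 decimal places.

20.14

Survivorship from birth: l_x = s_1·s_2·…·s_x.
  l_1 = 0.85700
  l_2 = 0.74816
  l_3 = 0.53269
  l_4 = 0.44853
  l_5 = 0.29199
R₀ = Σ l_x b_x:
  age 1: 0.85700 × 10.7 = 9.1699
  age 2: 0.74816 × 1.3 = 0.9726
  age 3: 0.53269 × 9.4 = 5.0073
  age 4: 0.44853 × 9.7 = 4.3507
  age 5: 0.29199 × 2.2 = 0.6424
R₀ = 9.1699 + 0.9726 + 5.0073 + 4.3507 + 0.6424 = 20.1429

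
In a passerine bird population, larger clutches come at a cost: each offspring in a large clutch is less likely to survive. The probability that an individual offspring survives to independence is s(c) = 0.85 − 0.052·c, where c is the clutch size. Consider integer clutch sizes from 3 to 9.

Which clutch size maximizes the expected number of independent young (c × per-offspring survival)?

8

Expected independent young = c × s(c):
  c=3: 3 × 0.694 = 2.082
  c=4: 4 × 0.642 = 2.568
  c=5: 5 × 0.590 = 2.950
  c=6: 6 × 0.538 = 3.228
  c=7: 7 × 0.486 = 3.402
  c=8: 8 × 0.434 = 3.472
  c=9: 9 × 0.382 = 3.438
Maximum at c = 8 (3.472 independent young).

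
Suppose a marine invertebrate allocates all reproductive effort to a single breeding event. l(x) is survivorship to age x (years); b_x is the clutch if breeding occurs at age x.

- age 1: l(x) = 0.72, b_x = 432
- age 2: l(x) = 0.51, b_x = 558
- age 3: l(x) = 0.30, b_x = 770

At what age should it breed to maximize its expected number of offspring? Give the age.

1

Expected offspring if breeding at age x = l(x) × b_x:
  age 1: 0.72 × 432 = 311.040
  age 2: 0.51 × 558 = 284.580
  age 3: 0.30 × 770 = 231.000
Maximum at age 1 (311.040).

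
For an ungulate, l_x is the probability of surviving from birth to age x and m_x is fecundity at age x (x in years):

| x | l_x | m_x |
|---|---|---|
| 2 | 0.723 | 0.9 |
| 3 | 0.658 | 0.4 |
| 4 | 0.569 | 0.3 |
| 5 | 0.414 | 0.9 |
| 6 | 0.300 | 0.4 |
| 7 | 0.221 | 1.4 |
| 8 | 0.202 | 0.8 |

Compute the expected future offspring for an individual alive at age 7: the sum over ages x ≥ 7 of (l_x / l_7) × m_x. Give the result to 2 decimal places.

2.13

l_7 = 0.221. Conditional survival from age 7 to x is l_x / l_7.
  x=7: (0.221/0.221) × 1.4 = 1.4000
  x=8: (0.202/0.221) × 0.8 = 0.7312
Sum = 1.4000 + 0.7312 = 2.1312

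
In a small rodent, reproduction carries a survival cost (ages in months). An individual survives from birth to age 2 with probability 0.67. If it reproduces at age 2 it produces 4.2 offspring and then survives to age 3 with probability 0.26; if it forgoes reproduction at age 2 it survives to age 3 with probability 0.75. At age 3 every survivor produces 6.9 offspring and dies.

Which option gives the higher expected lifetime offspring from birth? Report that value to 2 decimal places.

breed at age 2: R₀ = 0.67 × (4.2 + 0.26 × 6.9) = 0.67 × 5.9940 = 4.0160
delay to age 3: R₀ = 0.67 × (0.75 × 6.9) = 0.67 × 5.1750 = 3.4673
Higher: breed at age 2 (4.0160).

4.02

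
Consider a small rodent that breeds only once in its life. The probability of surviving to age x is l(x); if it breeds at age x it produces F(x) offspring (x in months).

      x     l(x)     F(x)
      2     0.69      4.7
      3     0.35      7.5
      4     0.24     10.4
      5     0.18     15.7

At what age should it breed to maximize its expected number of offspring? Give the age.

Expected offspring if breeding at age x = l(x) × F(x):
  age 2: 0.69 × 4.7 = 3.243
  age 3: 0.35 × 7.5 = 2.625
  age 4: 0.24 × 10.4 = 2.496
  age 5: 0.18 × 15.7 = 2.826
Maximum at age 2 (3.243).

2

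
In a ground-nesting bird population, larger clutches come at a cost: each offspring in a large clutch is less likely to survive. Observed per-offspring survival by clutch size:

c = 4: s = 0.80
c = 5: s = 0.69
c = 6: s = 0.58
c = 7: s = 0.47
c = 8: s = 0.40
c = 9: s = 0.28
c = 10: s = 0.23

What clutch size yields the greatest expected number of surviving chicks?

6

Expected surviving chicks = c × s(c):
  c=4: 4 × 0.80 = 3.200
  c=5: 5 × 0.69 = 3.450
  c=6: 6 × 0.58 = 3.480
  c=7: 7 × 0.47 = 3.290
  c=8: 8 × 0.40 = 3.200
  c=9: 9 × 0.28 = 2.520
  c=10: 10 × 0.23 = 2.300
Maximum at c = 6 (3.480 surviving chicks).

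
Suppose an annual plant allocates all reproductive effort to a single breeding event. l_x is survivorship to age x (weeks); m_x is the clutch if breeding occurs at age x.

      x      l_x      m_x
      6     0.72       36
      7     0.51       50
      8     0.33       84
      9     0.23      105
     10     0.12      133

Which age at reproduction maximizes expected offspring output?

8

Expected offspring if breeding at age x = l_x × m_x:
  age 6: 0.72 × 36 = 25.920
  age 7: 0.51 × 50 = 25.500
  age 8: 0.33 × 84 = 27.720
  age 9: 0.23 × 105 = 24.150
  age 10: 0.12 × 133 = 15.960
Maximum at age 8 (27.720).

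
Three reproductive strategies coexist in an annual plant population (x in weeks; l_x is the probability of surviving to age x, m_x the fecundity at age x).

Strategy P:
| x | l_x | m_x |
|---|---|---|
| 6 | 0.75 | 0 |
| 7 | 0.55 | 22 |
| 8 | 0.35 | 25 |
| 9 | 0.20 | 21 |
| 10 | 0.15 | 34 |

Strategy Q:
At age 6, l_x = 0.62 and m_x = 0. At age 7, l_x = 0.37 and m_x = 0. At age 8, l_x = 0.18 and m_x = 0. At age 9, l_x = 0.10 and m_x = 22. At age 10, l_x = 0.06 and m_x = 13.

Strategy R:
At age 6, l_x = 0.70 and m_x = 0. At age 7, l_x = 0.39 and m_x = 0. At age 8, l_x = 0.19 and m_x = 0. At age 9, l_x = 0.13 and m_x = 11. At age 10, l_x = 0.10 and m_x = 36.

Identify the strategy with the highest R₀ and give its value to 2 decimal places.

30.15

Strategy P: R₀ = 0.75×0 + 0.55×22 + 0.35×25 + 0.20×21 + 0.15×34 = 30.1500
Strategy Q: R₀ = 0.62×0 + 0.37×0 + 0.18×0 + 0.10×22 + 0.06×13 = 2.9800
Strategy R: R₀ = 0.70×0 + 0.39×0 + 0.19×0 + 0.13×11 + 0.10×36 = 5.0300
Highest R₀: strategy P with 30.1500.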